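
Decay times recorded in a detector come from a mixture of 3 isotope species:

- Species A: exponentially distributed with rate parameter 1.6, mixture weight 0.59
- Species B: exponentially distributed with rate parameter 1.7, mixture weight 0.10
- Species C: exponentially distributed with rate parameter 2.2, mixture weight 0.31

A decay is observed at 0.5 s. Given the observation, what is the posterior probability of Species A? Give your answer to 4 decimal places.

0.5860

By Bayes' theorem, P(k | x) = π_k f_k(x) / Σ_j π_j f_j(x).
Evaluate each component's likelihood at the observed value:
  p_A = 1.6·e^(−1.6·0.5) = 1.6·e^(−0.8000) = 0.718926
  p_B = 1.7·e^(−1.7·0.5) = 1.7·e^(−0.8500) = 0.726605
  p_C = 2.2·e^(−2.2·0.5) = 2.2·e^(−1.1000) = 0.732316
Weight by the priors:
  π_A·p_A = 0.59 × 0.718926 = 0.424167
  π_B·p_B = 0.10 × 0.726605 = 0.0726605
  π_C·p_C = 0.31 × 0.732316 = 0.227018
Evidence: 0.424167 + 0.0726605 + 0.227018 = 0.723845
P(Species A | data) ≈ 0.5860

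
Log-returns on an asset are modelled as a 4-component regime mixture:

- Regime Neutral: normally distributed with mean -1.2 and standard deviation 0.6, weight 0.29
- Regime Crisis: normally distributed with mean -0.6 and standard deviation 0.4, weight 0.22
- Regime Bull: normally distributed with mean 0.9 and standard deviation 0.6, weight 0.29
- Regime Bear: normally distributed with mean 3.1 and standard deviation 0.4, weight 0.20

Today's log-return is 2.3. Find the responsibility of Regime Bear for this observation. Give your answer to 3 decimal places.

P(component k | x) = w_k·f_k(x) / marginal(x), where marginal(x) = Σ_j w_j·f_j(x).
Evaluate each component's likelihood at the observed value:
  f_Neutral = (1/(0.6·√(2π)))·exp(−(2.3−-1.2)²/(2·0.6²)) = 0.664904·exp(-17.01389) = 2.71469e-08
  f_Crisis = (1/(0.4·√(2π)))·exp(−(2.3−-0.6)²/(2·0.4²)) = 0.997356·exp(-26.28125) = 3.84634e-12
  f_Bull = (1/(0.6·√(2π)))·exp(−(2.3−0.9)²/(2·0.6²)) = 0.664904·exp(-2.72222) = 0.0437031
  f_Bear = (1/(0.4·√(2π)))·exp(−(2.3−3.1)²/(2·0.4²)) = 0.997356·exp(-2.00000) = 0.134977
Weight by the priors:
  w_Neutral·f_Neutral = 0.29 × 2.71469e-08 = 7.87261e-09
  w_Crisis·f_Crisis = 0.22 × 3.84634e-12 = 8.46196e-13
  w_Bull·f_Bull = 0.29 × 0.0437031 = 0.0126739
  w_Bear·f_Bear = 0.20 × 0.134977 = 0.0269955
Normaliser: 7.87261e-09 + 8.46196e-13 + 0.0126739 + 0.0269955 = 0.0396694
So the posterior for Regime Bear is 0.0269955 / 0.0396694 ≈ 0.681.

0.681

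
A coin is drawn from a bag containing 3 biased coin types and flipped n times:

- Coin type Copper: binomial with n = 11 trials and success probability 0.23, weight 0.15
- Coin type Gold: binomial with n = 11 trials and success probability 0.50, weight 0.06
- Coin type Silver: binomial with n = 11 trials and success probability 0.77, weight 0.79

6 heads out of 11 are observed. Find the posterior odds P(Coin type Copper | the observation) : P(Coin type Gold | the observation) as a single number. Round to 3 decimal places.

0.205

Since P(k|x) ∝ π_k f_k(x), the posterior odds are π_i f_i(x) / (π_j f_j(x)).
Binomial probabilities:
  f_Copper = 0.0185124
  f_Gold = 0.225586
  f_Silver = 0.0619763
Posterior odds = (π_Copper·f_Copper) / (π_Gold·f_Gold) = (0.15·0.0185124) / (0.06·0.225586) = 0.00277686 / 0.0135352 ≈ 0.205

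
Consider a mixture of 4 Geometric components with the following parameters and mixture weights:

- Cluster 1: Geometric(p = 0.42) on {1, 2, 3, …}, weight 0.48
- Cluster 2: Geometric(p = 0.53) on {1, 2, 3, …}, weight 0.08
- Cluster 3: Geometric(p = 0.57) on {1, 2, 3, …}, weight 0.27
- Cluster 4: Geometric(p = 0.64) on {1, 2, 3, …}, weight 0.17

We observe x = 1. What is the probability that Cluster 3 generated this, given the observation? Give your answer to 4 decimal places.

0.3037

P(component k | x) = w_k·f_k(x) / marginal(x), where marginal(x) = Σ_j w_j·f_j(x).
Component likelihoods at x = 1:
  f_1 = 0.42·(1−0.42)^0 = 0.42·1 = 0.42
  f_2 = 0.53·(1−0.53)^0 = 0.53·1 = 0.53
  f_3 = 0.57·(1−0.57)^0 = 0.57·1 = 0.57
  f_4 = 0.64·(1−0.64)^0 = 0.64·1 = 0.64
Prior × likelihood for each component:
  w_1·f_1 = 0.48 × 0.42 = 0.2016
  w_2·f_2 = 0.08 × 0.53 = 0.0424
  w_3·f_3 = 0.27 × 0.57 = 0.1539
  w_4·f_4 = 0.17 × 0.64 = 0.1088
Sum: 0.2016 + 0.0424 + 0.1539 + 0.1088 = 0.5067
P(Cluster 3 | 1) ≈ 0.3037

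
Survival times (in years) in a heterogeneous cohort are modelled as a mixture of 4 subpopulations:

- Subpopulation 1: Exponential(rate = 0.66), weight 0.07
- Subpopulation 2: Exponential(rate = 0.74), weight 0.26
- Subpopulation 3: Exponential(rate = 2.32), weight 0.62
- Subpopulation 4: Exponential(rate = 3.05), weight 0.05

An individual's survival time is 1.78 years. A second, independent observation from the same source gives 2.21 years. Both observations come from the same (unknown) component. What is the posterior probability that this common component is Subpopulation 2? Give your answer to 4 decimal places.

By Bayes' theorem, P(k | x) = w_k f_k(x) / Σ_j w_j f_j(x).
Since both observations come from the same component, the likelihood for component k is f_k(x₁)·f_k(x₂).
  p_1 = [0.66·e^(−0.66·1.78) = 0.66·e^(−1.1748) = 0.203861] × [0.153491] = 0.0312908
  p_2 = [0.74·e^(−0.74·1.78) = 0.74·e^(−1.3172) = 0.198234] × [0.144207] = 0.0285868
  p_3 = [2.32·e^(−2.32·1.78) = 2.32·e^(−4.1296) = 0.0373272] × [0.0137649] = 0.000513806
  p_4 = [3.05·e^(−3.05·1.78) = 3.05·e^(−5.4290) = 0.0133818] × [0.00360527] = 4.82451e-05
Prior × likelihood for each component:
  w_1·p_1 = 0.07 × 0.0312908 = 0.00219036
  w_2·p_2 = 0.26 × 0.0285868 = 0.00743257
  w_3·p_3 = 0.62 × 0.000513806 = 0.000318559
  w_4·p_4 = 0.05 × 4.82451e-05 = 2.41225e-06
Normaliser: 0.00219036 + 0.00743257 + 0.000318559 + 2.41225e-06 = 0.0099439
P(Subpopulation 2 | x) = 0.00743257 / 0.0099439 ≈ 0.7475

0.7475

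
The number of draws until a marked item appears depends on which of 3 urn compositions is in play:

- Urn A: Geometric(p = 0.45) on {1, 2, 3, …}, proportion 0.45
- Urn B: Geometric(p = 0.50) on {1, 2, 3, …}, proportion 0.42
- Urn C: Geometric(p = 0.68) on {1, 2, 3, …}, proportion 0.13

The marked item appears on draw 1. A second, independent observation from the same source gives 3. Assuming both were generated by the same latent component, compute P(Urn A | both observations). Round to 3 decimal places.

Posterior ∝ prior × likelihood, so P(k | x) ∝ π_k f_k(x); normalise over all components.
Since both observations come from the same component, the likelihood for component k is f_k(x₁)·f_k(x₂).
  f_A = [0.45] × [0.136125] = 0.0612563
  f_B = [0.5] × [0.125] = 0.0625
  f_C = [0.68] × [0.069632] = 0.0473498
Multiply by the mixture weights:
  π_A·f_A = 0.45 × 0.0612563 = 0.0275653
  π_B·f_B = 0.42 × 0.0625 = 0.02625
  π_C·f_C = 0.13 × 0.0473498 = 0.00615547
Sum: 0.0275653 + 0.02625 + 0.00615547 = 0.0599708
P(Urn A | data) = 0.0275653 / 0.0599708 ≈ 0.460

0.460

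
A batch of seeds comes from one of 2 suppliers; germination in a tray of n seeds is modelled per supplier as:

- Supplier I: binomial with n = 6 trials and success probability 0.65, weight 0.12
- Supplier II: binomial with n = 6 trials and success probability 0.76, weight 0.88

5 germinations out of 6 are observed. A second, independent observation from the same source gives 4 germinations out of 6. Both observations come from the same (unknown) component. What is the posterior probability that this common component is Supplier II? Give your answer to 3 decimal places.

0.906

P(component k | x) = π_k·f_k(x) / marginal(x), where marginal(x) = Σ_j π_j·f_j(x).
Since both observations come from the same component, the likelihood for component k is f_k(x₁)·f_k(x₂).
  f_I = [0.243661] × [0.328005] = 0.0799221
  f_II = [0.365116] × [0.288249] = 0.105244
Weight by the priors:
  π_I·f_I = 0.12 × 0.0799221 = 0.00959065
  π_II·f_II = 0.88 × 0.105244 = 0.092615
Evidence: 0.00959065 + 0.092615 = 0.102206
Responsibility of Supplier II: 0.092615 / 0.102206 ≈ 0.906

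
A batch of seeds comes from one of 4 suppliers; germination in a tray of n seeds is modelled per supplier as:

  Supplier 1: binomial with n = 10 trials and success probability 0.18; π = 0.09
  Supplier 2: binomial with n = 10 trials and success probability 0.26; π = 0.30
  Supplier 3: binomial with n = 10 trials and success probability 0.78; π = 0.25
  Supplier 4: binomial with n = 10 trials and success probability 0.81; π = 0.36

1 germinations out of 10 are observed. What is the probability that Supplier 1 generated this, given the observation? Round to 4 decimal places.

0.3435

The responsibility of component k is w_k f_k(x) divided by Σ_j w_j f_j(x).
Component likelihoods at x = 1 germinations out of 10:
  p_1 = C(10,1)·0.18^1·0.82^9 = 10·0.18·0.16762 = 0.301715
  p_2 = C(10,1)·0.26^1·0.74^9 = 10·0.26·0.0665404 = 0.173005
  p_3 = C(10,1)·0.78^1·0.22^9 = 10·0.78·1.20727e-06 = 9.4167e-06
  p_4 = C(10,1)·0.81^1·0.19^9 = 10·0.81·3.22688e-07 = 2.61377e-06
Unnormalised posteriors:
  w_1·p_1 = 0.09 × 0.301715 = 0.0271544
  w_2·p_2 = 0.30 × 0.173005 = 0.0519015
  w_3·p_3 = 0.25 × 9.4167e-06 = 2.35417e-06
  w_4·p_4 = 0.36 × 2.61377e-06 = 9.40957e-07
Denominator: 0.0271544 + 0.0519015 + 2.35417e-06 + 9.40957e-07 = 0.0790592
P(Supplier 1 | x) = 0.0271544 / 0.0790592 ≈ 0.3435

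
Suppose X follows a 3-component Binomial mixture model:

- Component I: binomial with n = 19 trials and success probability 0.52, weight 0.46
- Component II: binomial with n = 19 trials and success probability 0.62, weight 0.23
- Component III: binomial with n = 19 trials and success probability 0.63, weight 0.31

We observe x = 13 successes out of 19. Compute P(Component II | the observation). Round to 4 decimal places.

0.3087

Apply Bayes' rule: the posterior for each component is proportional to its prior times its likelihood at x.
Binomial probabilities:
  L_I = C(19,13)·0.52^13·0.48^6 = 27132·0.000203256·0.0122306 = 0.0674486
  L_II = C(19,13)·0.62^13·0.38^6 = 27132·0.00200029·0.00301094 = 0.163409
  L_III = C(19,13)·0.63^13·0.37^6 = 27132·0.00246279·0.00256573 = 0.171443
Weight by the priors:
  w_I·L_I = 0.46 × 0.0674486 = 0.0310263
  w_II·L_II = 0.23 × 0.163409 = 0.037584
  w_III·L_III = 0.31 × 0.171443 = 0.0531473
Marginal: 0.0310263 + 0.037584 + 0.0531473 = 0.121758
So the posterior for Component II is 0.037584 / 0.121758 ≈ 0.3087.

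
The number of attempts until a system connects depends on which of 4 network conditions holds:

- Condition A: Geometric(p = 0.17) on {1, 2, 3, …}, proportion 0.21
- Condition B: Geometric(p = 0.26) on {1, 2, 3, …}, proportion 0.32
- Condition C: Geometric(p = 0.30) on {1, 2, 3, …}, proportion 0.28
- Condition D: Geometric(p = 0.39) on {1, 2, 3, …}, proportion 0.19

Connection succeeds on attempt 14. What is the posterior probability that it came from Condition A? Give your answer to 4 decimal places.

By Bayes' theorem, P(k | x) = π_k f_k(x) / Σ_j π_j f_j(x).
Component likelihoods at x = 14:
  L_A = 0.17·(1−0.17)^13 = 0.17·0.0887187 = 0.0150822
  L_B = 0.26·(1−0.26)^13 = 0.26·0.0199532 = 0.00518783
  L_C = 0.30·(1−0.30)^13 = 0.30·0.0096889 = 0.00290667
  L_D = 0.39·(1−0.39)^13 = 0.39·0.00161915 = 0.00063147
Unnormalised posteriors:
  π_A·L_A = 0.21 × 0.0150822 = 0.00316726
  π_B·L_B = 0.32 × 0.00518783 = 0.00166011
  π_C·L_C = 0.28 × 0.00290667 = 0.000813868
  π_D·L_D = 0.19 × 0.00063147 = 0.000119979
Denominator: 0.00316726 + 0.00166011 + 0.000813868 + 0.000119979 = 0.00576121
P(Condition A | 14) ≈ 0.5498

0.5498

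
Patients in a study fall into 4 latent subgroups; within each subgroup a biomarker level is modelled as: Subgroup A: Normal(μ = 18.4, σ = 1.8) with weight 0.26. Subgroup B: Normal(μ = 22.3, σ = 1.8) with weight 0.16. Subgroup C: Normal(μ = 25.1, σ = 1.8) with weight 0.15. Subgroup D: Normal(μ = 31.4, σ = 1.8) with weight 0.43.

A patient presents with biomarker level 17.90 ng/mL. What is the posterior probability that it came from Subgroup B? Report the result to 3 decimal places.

P(component k | x) = π_k·f_k(x) / marginal(x), where marginal(x) = Σ_j π_j·f_j(x).
Normal densities:
  L_A = (1/(1.8·√(2π)))·exp(−(17.90−18.4)²/(2·1.8²)) = 0.221635·exp(-0.03858) = 0.213247
  L_B = (1/(1.8·√(2π)))·exp(−(17.90−22.3)²/(2·1.8²)) = 0.221635·exp(-2.98765) = 0.0111716
  L_C = (1/(1.8·√(2π)))·exp(−(17.90−25.1)²/(2·1.8²)) = 0.221635·exp(-8.00000) = 7.43501e-05
  L_D = (1/(1.8·√(2π)))·exp(−(17.90−31.4)²/(2·1.8²)) = 0.221635·exp(-28.12500) = 1.3524e-13
Unnormalised posteriors:
  π_A·L_A = 0.26 × 0.213247 = 0.0554441
  π_B·L_B = 0.16 × 0.0111716 = 0.00178746
  π_C·L_C = 0.15 × 7.43501e-05 = 1.11525e-05
  π_D·L_D = 0.43 × 1.3524e-13 = 5.81532e-14
Sum: 0.0554441 + 0.00178746 + 1.11525e-05 + 5.81532e-14 = 0.0572428
Responsibility of Subgroup B: 0.00178746 / 0.0572428 ≈ 0.031

0.031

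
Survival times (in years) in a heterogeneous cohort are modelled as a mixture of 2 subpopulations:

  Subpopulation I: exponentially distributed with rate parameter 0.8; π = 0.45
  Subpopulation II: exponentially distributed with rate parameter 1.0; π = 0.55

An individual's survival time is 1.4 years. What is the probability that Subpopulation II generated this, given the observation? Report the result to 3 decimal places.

P(component k | x) = π_k·f_k(x) / marginal(x), where marginal(x) = Σ_j π_j·f_j(x).
Evaluate each component's likelihood at the observed value:
  f_I = 0.261024
  f_II = 0.246597
Weight by the priors:
  π_I·f_I = 0.45 × 0.261024 = 0.117461
  π_II·f_II = 0.55 × 0.246597 = 0.135628
Sum: 0.117461 + 0.135628 = 0.253089
Responsibility of Subpopulation II: 0.135628 / 0.253089 ≈ 0.536

0.536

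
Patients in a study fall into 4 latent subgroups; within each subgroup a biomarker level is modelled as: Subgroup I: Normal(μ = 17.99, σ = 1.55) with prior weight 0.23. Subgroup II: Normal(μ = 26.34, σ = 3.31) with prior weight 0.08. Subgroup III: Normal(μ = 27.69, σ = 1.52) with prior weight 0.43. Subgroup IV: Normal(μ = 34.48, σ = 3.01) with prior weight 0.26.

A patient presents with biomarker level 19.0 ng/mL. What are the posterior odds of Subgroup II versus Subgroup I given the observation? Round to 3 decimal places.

The posterior odds equal the prior odds times the likelihood ratio: (π_i/π_j)·(f_i(x)/f_j(x)).
Normal densities:
  L_I = 0.208151
  L_II = 0.0103105
  L_III = 2.09674e-08
  L_IV = 2.39343e-07
Odds = (0.08/0.23) × (0.0103105/0.208151) = 0.347826 × 0.049534 ≈ 0.017

0.017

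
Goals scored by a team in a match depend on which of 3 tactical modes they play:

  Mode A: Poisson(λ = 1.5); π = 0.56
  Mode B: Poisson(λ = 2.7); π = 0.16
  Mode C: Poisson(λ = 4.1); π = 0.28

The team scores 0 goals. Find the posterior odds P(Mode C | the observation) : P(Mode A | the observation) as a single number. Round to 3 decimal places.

The posterior odds equal the prior odds times the likelihood ratio: (P(Z=i)/P(Z=j))·(f_i(x)/f_j(x)).
Poisson probabilities:
  p_A = e^(−1.5)·1.5^0/0! = 0.22313
  p_B = e^(−2.7)·2.7^0/0! = 0.0672055
  p_C = e^(−4.1)·4.1^0/0! = 0.0165727
0.00464035 / 0.124953 ≈ 0.037

0.037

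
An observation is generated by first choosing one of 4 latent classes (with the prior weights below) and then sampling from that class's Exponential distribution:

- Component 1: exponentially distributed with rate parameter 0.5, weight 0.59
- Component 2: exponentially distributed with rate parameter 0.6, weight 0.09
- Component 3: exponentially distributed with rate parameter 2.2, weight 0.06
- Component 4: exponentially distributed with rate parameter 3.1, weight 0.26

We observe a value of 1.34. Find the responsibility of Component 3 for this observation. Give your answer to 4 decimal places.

0.0356

The responsibility of component k is w_k f_k(x) divided by Σ_j w_j f_j(x).
Exponential densities:
  p_1 = 0.5·e^(−0.5·1.34) = 0.5·e^(−0.6700) = 0.255854
  p_2 = 0.6·e^(−0.6·1.34) = 0.6·e^(−0.8040) = 0.268521
  p_3 = 2.2·e^(−2.2·1.34) = 2.2·e^(−2.9480) = 0.115378
  p_4 = 3.1·e^(−3.1·1.34) = 3.1·e^(−4.1540) = 0.0486746
Unnormalised posteriors:
  w_1·p_1 = 0.59 × 0.255854 = 0.150954
  w_2·p_2 = 0.09 × 0.268521 = 0.0241669
  w_3·p_3 = 0.06 × 0.115378 = 0.00692267
  w_4·p_4 = 0.26 × 0.0486746 = 0.0126554
Evidence: 0.150954 + 0.0241669 + 0.00692267 + 0.0126554 = 0.194699
P(Component 3 | the observation) ≈ 0.0356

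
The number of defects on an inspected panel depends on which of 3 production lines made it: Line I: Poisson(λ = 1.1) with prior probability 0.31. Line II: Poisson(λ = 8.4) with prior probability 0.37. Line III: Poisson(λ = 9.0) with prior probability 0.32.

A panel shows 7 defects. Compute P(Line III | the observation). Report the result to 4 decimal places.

By Bayes' theorem, P(k | x) = P(Z=k) f_k(x) / Σ_j P(Z=j) f_j(x).
Component likelihoods at x = 7 defects:
  p_I = e^(−1.1)·1.1^7/7! = 0.000128705
  p_II = e^(−8.4)·8.4^7/7! = 0.131659
  p_III = e^(−9.0)·9.0^7/7! = 0.117116
Weight by the priors:
  P(Z=I)·p_I = 0.31 × 0.000128705 = 3.98984e-05
  P(Z=II)·p_II = 0.37 × 0.131659 = 0.0487139
  P(Z=III)·p_III = 0.32 × 0.117116 = 0.0374772
Evidence: 3.98984e-05 + 0.0487139 + 0.0374772 = 0.0862309
P(Line III | the observation) ≈ 0.4346

0.4346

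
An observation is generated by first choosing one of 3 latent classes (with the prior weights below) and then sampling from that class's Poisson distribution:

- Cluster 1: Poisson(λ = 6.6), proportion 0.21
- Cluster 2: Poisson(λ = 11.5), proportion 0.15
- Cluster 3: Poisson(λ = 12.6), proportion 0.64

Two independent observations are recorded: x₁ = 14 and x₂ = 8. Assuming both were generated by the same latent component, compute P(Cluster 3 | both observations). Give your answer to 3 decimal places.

Apply Bayes' rule: the posterior for each component is proportional to its prior times its likelihood at x.
Since both observations come from the same component, the likelihood for component k is f_k(x₁)·f_k(x₂).
  L_1 = [0.00464369] × [0.121475] = 0.000564093
  L_2 = [0.0822195] × [0.0768556] = 0.00631903
  L_3 = [0.0983261] × [0.0531292] = 0.00522399
Prior × likelihood for each component:
  w_1·L_1 = 0.21 × 0.000564093 = 0.000118459
  w_2·L_2 = 0.15 × 0.00631903 = 0.000947855
  w_3·L_3 = 0.64 × 0.00522399 = 0.00334335
Denominator: 0.000118459 + 0.000947855 + 0.00334335 = 0.00440967
P(Cluster 3 | x₁, x₂) = 0.00334335 / 0.00440967 ≈ 0.758

0.758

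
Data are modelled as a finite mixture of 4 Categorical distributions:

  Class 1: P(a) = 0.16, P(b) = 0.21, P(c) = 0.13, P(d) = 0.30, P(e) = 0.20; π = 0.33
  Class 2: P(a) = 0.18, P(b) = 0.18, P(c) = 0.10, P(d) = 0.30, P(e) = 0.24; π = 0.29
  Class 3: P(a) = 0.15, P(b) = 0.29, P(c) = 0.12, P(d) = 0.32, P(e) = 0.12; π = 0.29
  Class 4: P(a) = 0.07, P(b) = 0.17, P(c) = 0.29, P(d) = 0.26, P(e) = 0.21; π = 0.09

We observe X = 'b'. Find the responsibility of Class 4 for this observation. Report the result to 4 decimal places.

0.0693

P(component k | x) = P(Z=k)·f_k(x) / marginal(x), where marginal(x) = Σ_j P(Z=j)·f_j(x).
Component likelihoods at x = 'b':
  p_1 = P(b | comp) = 0.21
  p_2 = P(b | comp) = 0.18
  p_3 = P(b | comp) = 0.29
  p_4 = P(b | comp) = 0.17
Weight by the priors:
  P(Z=1)·p_1 = 0.33 × 0.21 = 0.0693
  P(Z=2)·p_2 = 0.29 × 0.18 = 0.0522
  P(Z=3)·p_3 = 0.29 × 0.29 = 0.0841
  P(Z=4)·p_4 = 0.09 × 0.17 = 0.0153
Evidence: 0.0693 + 0.0522 + 0.0841 + 0.0153 = 0.2209
P(Class 4 | data) ≈ 0.0693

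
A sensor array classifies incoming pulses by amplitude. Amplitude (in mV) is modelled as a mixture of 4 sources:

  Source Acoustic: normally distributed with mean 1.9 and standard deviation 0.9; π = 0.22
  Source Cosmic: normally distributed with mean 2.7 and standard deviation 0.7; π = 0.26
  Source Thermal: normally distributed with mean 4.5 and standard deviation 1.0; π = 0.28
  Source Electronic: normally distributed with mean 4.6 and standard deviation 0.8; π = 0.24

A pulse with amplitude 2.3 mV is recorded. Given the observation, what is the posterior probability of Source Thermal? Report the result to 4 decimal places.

P(component k | x) = π_k·f_k(x) / marginal(x), where marginal(x) = Σ_j π_j·f_j(x).
Component likelihoods at x = 2.3 mV:
  L_Acoustic = (1/(0.9·√(2π)))·exp(−(2.3−1.9)²/(2·0.9²)) = 0.443269·exp(-0.09877) = 0.401582
  L_Cosmic = (1/(0.7·√(2π)))·exp(−(2.3−2.7)²/(2·0.7²)) = 0.569918·exp(-0.16327) = 0.484068
  L_Thermal = (1/(1.0·√(2π)))·exp(−(2.3−4.5)²/(2·1.0²)) = 0.398942·exp(-2.42000) = 0.0354746
  L_Electronic = (1/(0.8·√(2π)))·exp(−(2.3−4.6)²/(2·0.8²)) = 0.498678·exp(-4.13281) = 0.00799765
Weight by the priors:
  π_Acoustic·L_Acoustic = 0.22 × 0.401582 = 0.088348
  π_Cosmic·L_Cosmic = 0.26 × 0.484068 = 0.125858
  π_Thermal·L_Thermal = 0.28 × 0.0354746 = 0.00993289
  π_Electronic·L_Electronic = 0.24 × 0.00799765 = 0.00191944
Sum: 0.088348 + 0.125858 + 0.00993289 + 0.00191944 = 0.226058
P(Source Thermal | data) ≈ 0.0439

0.0439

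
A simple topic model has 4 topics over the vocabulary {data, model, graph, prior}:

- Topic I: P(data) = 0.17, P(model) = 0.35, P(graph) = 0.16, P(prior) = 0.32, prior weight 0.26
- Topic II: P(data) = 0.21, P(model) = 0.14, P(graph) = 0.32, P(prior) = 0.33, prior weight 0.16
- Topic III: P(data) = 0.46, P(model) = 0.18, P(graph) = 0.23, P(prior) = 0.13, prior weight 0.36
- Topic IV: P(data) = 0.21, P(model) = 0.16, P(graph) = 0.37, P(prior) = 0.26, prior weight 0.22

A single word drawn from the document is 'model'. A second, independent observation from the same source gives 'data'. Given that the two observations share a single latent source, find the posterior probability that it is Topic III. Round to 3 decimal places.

0.520

Posterior ∝ prior × likelihood, so P(k | x) ∝ π_k f_k(x); normalise over all components.
Since both observations come from the same component, the likelihood for component k is f_k(x₁)·f_k(x₂).
  p_I = [P(model | comp) = 0.35] × [0.17] = 0.0595
  p_II = [P(model | comp) = 0.14] × [0.21] = 0.0294
  p_III = [P(model | comp) = 0.18] × [0.46] = 0.0828
  p_IV = [P(model | comp) = 0.16] × [0.21] = 0.0336
Multiply by the mixture weights:
  π_I·p_I = 0.26 × 0.0595 = 0.01547
  π_II·p_II = 0.16 × 0.0294 = 0.004704
  π_III·p_III = 0.36 × 0.0828 = 0.029808
  π_IV·p_IV = 0.22 × 0.0336 = 0.007392
Normaliser: 0.01547 + 0.004704 + 0.029808 + 0.007392 = 0.057374
P(Topic III | x₁,x₂) ≈ 0.520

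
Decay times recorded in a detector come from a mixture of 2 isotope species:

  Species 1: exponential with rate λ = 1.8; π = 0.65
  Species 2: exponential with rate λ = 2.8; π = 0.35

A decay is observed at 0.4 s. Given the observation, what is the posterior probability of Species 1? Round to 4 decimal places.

0.6404

By Bayes' theorem, P(k | x) = w_k f_k(x) / Σ_j w_j f_j(x).
Evaluate each component's likelihood at the observed value:
  L_1 = 1.8·e^(−1.8·0.4) = 1.8·e^(−0.7200) = 0.876154
  L_2 = 2.8·e^(−2.8·0.4) = 2.8·e^(−1.1200) = 0.913583
Unnormalised posteriors:
  w_1·L_1 = 0.65 × 0.876154 = 0.5695
  w_2·L_2 = 0.35 × 0.913583 = 0.319754
Evidence: 0.5695 + 0.319754 = 0.889254
Responsibility of Species 1: 0.5695 / 0.889254 ≈ 0.6404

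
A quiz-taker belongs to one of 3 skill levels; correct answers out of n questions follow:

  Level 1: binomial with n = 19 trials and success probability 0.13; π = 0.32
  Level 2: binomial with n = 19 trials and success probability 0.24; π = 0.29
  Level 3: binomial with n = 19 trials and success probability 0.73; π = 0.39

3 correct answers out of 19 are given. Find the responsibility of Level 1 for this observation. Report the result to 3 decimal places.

0.604

By Bayes' theorem, P(k | x) = P(Z=k) f_k(x) / Σ_j P(Z=j) f_j(x).
Evaluate each component's likelihood at the observed value:
  L_1 = 0.229331
  L_2 = 0.165949
  L_3 = 3.00686e-07
Unnormalised posteriors:
  P(Z=1)·L_1 = 0.32 × 0.229331 = 0.0733858
  P(Z=2)·L_2 = 0.29 × 0.165949 = 0.0481252
  P(Z=3)·L_3 = 0.39 × 3.00686e-07 = 1.17267e-07
Normaliser: 0.0733858 + 0.0481252 + 1.17267e-07 = 0.121511
So the posterior for Level 1 is 0.0733858 / 0.121511 ≈ 0.604.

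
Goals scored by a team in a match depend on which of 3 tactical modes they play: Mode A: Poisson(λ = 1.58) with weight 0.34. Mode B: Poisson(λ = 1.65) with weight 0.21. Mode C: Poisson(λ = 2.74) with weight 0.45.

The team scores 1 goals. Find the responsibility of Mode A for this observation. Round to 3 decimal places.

Apply Bayes' rule: the posterior for each component is proportional to its prior times its likelihood at x.
Evaluate each component's likelihood at the observed value:
  f_A = 0.325441
  f_B = 0.316882
  f_C = 0.176923
Unnormalised posteriors:
  P(Z=A)·f_A = 0.34 × 0.325441 = 0.11065
  P(Z=B)·f_B = 0.21 × 0.316882 = 0.0665453
  P(Z=C)·f_C = 0.45 × 0.176923 = 0.0796152
Sum: 0.11065 + 0.0665453 + 0.0796152 = 0.25681
P(Mode A | x) ≈ 0.431

0.431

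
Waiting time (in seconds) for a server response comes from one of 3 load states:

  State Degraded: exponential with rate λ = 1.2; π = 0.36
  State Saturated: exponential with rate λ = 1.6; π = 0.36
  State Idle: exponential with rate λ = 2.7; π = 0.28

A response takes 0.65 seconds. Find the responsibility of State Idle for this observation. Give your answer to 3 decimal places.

By Bayes' theorem, P(k | x) = P(Z=k) f_k(x) / Σ_j P(Z=j) f_j(x).
Component likelihoods at x = 0.65 seconds:
  L_Degraded = 0.550087
  L_Saturated = 0.565527
  L_Idle = 0.46685
Multiply by the mixture weights:
  P(Z=Degraded)·L_Degraded = 0.36 × 0.550087 = 0.198031
  P(Z=Saturated)·L_Saturated = 0.36 × 0.565527 = 0.20359
  P(Z=Idle)·L_Idle = 0.28 × 0.46685 = 0.130718
Denominator: 0.198031 + 0.20359 + 0.130718 = 0.532339
So the posterior for State Idle is 0.130718 / 0.532339 ≈ 0.246.

0.246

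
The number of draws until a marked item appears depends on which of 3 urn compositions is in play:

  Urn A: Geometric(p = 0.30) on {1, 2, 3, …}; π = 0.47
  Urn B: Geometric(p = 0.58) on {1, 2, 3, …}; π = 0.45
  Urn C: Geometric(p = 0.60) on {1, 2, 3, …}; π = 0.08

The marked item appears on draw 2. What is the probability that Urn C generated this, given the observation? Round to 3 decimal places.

0.084

Posterior ∝ prior × likelihood, so P(k | x) ∝ π_k f_k(x); normalise over all components.
Geometric probabilities:
  f_A = 0.21
  f_B = 0.2436
  f_C = 0.24
Weight by the priors:
  π_A·f_A = 0.47 × 0.21 = 0.0987
  π_B·f_B = 0.45 × 0.2436 = 0.10962
  π_C·f_C = 0.08 × 0.24 = 0.0192
Denominator: 0.0987 + 0.10962 + 0.0192 = 0.22752
Responsibility of Urn C: 0.0192 / 0.22752 ≈ 0.084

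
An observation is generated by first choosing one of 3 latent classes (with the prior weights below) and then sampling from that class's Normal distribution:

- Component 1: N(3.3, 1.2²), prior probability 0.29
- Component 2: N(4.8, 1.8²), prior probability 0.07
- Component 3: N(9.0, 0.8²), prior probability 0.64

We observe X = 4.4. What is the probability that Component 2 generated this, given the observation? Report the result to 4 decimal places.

0.1929

By Bayes' theorem, P(k | x) = π_k f_k(x) / Σ_j π_j f_j(x).
Component likelihoods at x = 4.4:
  L_1 = (1/(1.2·√(2π)))·exp(−(4.4−3.3)²/(2·1.2²)) = 0.332452·exp(-0.42014) = 0.218406
  L_2 = (1/(1.8·√(2π)))·exp(−(4.4−4.8)²/(2·1.8²)) = 0.221635·exp(-0.02469) = 0.216229
  L_3 = (1/(0.8·√(2π)))·exp(−(4.4−9.0)²/(2·0.8²)) = 0.498678·exp(-16.53125) = 3.29905e-08
Unnormalised posteriors:
  π_1·L_1 = 0.29 × 0.218406 = 0.0633378
  π_2·L_2 = 0.07 × 0.216229 = 0.015136
  π_3·L_3 = 0.64 × 3.29905e-08 = 2.11139e-08
Sum: 0.0633378 + 0.015136 + 2.11139e-08 = 0.0784738
P(Component 2 | data) = 0.015136 / 0.0784738 ≈ 0.1929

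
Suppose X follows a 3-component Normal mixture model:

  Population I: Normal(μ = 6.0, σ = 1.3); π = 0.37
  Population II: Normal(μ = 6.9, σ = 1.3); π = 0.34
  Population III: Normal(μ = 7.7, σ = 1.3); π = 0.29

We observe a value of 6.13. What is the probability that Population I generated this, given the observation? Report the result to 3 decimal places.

The responsibility of component k is π_k f_k(x) divided by Σ_j π_j f_j(x).
Evaluate each component's likelihood at the observed value:
  p_I = (1/(1.3·√(2π)))·exp(−(6.13−6.0)²/(2·1.3²)) = 0.306879·exp(-0.00500) = 0.305348
  p_II = (1/(1.3·√(2π)))·exp(−(6.13−6.9)²/(2·1.3²)) = 0.306879·exp(-0.17541) = 0.257505
  p_III = (1/(1.3·√(2π)))·exp(−(6.13−7.7)²/(2·1.3²)) = 0.306879·exp(-0.72926) = 0.147997
Prior × likelihood for each component:
  π_I·p_I = 0.37 × 0.305348 = 0.112979
  π_II·p_II = 0.34 × 0.257505 = 0.0875516
  π_III·p_III = 0.29 × 0.147997 = 0.0429191
Denominator: 0.112979 + 0.0875516 + 0.0429191 = 0.24345
P(Population I | the observation) ≈ 0.464

0.464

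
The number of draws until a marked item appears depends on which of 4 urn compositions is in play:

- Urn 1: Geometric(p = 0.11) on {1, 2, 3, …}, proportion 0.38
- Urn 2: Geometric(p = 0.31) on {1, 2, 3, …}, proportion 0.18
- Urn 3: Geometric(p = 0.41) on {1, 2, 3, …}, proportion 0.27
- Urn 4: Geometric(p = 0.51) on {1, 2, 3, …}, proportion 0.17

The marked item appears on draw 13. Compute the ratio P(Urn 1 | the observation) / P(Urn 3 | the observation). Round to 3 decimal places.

Since P(k|x) ∝ w_k f_k(x), the posterior odds are w_i f_i(x) / (w_j f_j(x)).
Geometric probabilities:
  f_1 = 0.0271689
  f_2 = 0.00361036
  f_3 = 0.000729471
  f_4 = 9.77064e-05
Posterior odds = (w_1·f_1) / (w_3·f_3) = (0.38·0.0271689) / (0.27·0.000729471) = 0.0103242 / 0.000196957 ≈ 52.419

52.419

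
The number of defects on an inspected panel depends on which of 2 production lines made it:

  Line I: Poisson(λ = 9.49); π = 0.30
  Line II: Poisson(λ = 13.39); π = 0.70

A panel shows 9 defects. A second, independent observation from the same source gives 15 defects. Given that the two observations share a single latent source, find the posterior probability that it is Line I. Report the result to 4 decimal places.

By Bayes' theorem, P(k | x) = P(Z=k) f_k(x) / Σ_j P(Z=j) f_j(x).
Since both observations come from the same component, the likelihood for component k is f_k(x₁)·f_k(x₂).
  p_I = [0.13007] × [0.0263657] = 0.00342939
  p_II = [0.0583524] × [0.0933267] = 0.00544584
Multiply by the mixture weights:
  P(Z=I)·p_I = 0.30 × 0.00342939 = 0.00102882
  P(Z=II)·p_II = 0.70 × 0.00544584 = 0.00381209
Marginal: 0.00102882 + 0.00381209 = 0.00484091
So the posterior for Line I is 0.00102882 / 0.00484091 ≈ 0.2125.

0.2125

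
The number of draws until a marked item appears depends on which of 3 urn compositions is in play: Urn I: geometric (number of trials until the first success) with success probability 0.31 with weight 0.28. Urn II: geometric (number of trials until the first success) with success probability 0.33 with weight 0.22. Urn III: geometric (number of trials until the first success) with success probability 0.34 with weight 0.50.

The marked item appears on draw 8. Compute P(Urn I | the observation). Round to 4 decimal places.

P(component k | x) = π_k·f_k(x) / marginal(x), where marginal(x) = Σ_j π_j·f_j(x).
Component likelihoods at x = 8:
  p_I = 0.31·(1−0.31)^7 = 0.31·0.0744635 = 0.0230837
  p_II = 0.33·(1−0.33)^7 = 0.33·0.0606071 = 0.0200003
  p_III = 0.34·(1−0.34)^7 = 0.34·0.0545516 = 0.0185475
Weight by the priors:
  π_I·p_I = 0.28 × 0.0230837 = 0.00646343
  π_II·p_II = 0.22 × 0.0200003 = 0.00440008
  π_III·p_III = 0.50 × 0.0185475 = 0.00927377
Normaliser: 0.00646343 + 0.00440008 + 0.00927377 = 0.0201373
So the posterior for Urn I is 0.00646343 / 0.0201373 ≈ 0.3210.

0.3210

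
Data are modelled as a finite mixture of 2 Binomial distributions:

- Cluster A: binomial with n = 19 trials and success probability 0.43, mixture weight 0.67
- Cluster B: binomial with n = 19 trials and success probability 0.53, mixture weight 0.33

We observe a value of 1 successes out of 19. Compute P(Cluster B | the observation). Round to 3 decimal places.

0.018

By Bayes' theorem, P(k | x) = P(Z=k) f_k(x) / Σ_j P(Z=j) f_j(x).
Binomial probabilities:
  p_A = 0.000329587
  p_B = 1.26122e-05
Weight by the priors:
  P(Z=A)·p_A = 0.67 × 0.000329587 = 0.000220823
  P(Z=B)·p_B = 0.33 × 1.26122e-05 = 4.16203e-06
Denominator: 0.000220823 + 4.16203e-06 = 0.000224985
Responsibility of Cluster B: 4.16203e-06 / 0.000224985 ≈ 0.018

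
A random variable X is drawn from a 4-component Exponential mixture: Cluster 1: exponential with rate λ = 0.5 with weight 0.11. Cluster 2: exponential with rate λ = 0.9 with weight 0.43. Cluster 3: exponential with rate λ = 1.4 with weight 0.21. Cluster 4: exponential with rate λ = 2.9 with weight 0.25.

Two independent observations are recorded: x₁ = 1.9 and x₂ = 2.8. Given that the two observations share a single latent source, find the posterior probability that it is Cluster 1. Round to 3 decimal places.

0.317

P(component k | x) = P(Z=k)·f_k(x) / marginal(x), where marginal(x) = Σ_j P(Z=j)·f_j(x).
Since both observations come from the same component, the likelihood for component k is f_k(x₁)·f_k(x₂).
  p_1 = [0.5·e^(−0.5·1.9) = 0.5·e^(−0.9500) = 0.193371] × [0.123298] = 0.0238423
  p_2 = [0.9·e^(−0.9·1.9) = 0.9·e^(−1.7100) = 0.162779] × [0.0724136] = 0.0117874
  p_3 = [1.4·e^(−1.4·1.9) = 1.4·e^(−2.6600) = 0.0979275] × [0.0277775] = 0.00272018
  p_4 = [2.9·e^(−2.9·1.9) = 2.9·e^(−5.5100) = 0.0117337] × [0.000862833] = 1.01242e-05
Weight by the priors:
  P(Z=1)·p_1 = 0.11 × 0.0238423 = 0.00262265
  P(Z=2)·p_2 = 0.43 × 0.0117874 = 0.0050686
  P(Z=3)·p_3 = 0.21 × 0.00272018 = 0.000571239
  P(Z=4)·p_4 = 0.25 × 1.01242e-05 = 2.53106e-06
Denominator: 0.00262265 + 0.0050686 + 0.000571239 + 2.53106e-06 = 0.00826502
P(Cluster 1 | data) = 0.00262265 / 0.00826502 ≈ 0.317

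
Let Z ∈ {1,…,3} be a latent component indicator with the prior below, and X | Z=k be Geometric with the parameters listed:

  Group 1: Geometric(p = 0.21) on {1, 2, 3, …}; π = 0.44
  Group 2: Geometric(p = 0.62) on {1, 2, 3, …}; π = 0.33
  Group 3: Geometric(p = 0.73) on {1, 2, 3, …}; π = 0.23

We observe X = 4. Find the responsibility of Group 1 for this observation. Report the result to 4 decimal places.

P(component k | x) = π_k·f_k(x) / marginal(x), where marginal(x) = Σ_j π_j·f_j(x).
Geometric probabilities:
  L_1 = 0.103538
  L_2 = 0.0340206
  L_3 = 0.0143686
Prior × likelihood for each component:
  π_1·L_1 = 0.44 × 0.103538 = 0.0455568
  π_2·L_2 = 0.33 × 0.0340206 = 0.0112268
  π_3·L_3 = 0.23 × 0.0143686 = 0.00330478
Denominator: 0.0455568 + 0.0112268 + 0.00330478 = 0.0600884
So the posterior for Group 1 is 0.0455568 / 0.0600884 ≈ 0.7582.

0.7582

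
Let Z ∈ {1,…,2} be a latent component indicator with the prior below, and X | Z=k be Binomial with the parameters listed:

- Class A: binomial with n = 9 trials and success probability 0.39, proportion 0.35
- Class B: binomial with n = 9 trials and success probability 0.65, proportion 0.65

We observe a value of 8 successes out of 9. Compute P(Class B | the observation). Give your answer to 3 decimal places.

0.984

By Bayes' theorem, P(k | x) = π_k f_k(x) / Σ_j π_j f_j(x).
Component likelihoods at x = 8 successes out of 9:
  f_A = C(9,8)·0.39^8·0.61^1 = 9·0.000535201·0.61 = 0.00293825
  f_B = C(9,8)·0.65^8·0.35^1 = 9·0.0318645·0.35 = 0.100373
Unnormalised posteriors:
  π_A·f_A = 0.35 × 0.00293825 = 0.00102839
  π_B·f_B = 0.65 × 0.100373 = 0.0652425
Normaliser: 0.00102839 + 0.0652425 = 0.0662709
Responsibility of Class B: 0.0652425 / 0.0662709 ≈ 0.984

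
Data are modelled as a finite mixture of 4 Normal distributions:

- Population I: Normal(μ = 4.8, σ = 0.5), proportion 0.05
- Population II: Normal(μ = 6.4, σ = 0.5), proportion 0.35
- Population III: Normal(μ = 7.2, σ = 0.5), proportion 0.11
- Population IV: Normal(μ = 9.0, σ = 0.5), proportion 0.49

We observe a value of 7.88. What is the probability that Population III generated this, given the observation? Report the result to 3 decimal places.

The responsibility of component k is P(Z=k) f_k(x) divided by Σ_j P(Z=j) f_j(x).
Component likelihoods at x = 7.88:
  f_I = (1/(0.5·√(2π)))·exp(−(7.88−4.8)²/(2·0.5²)) = 0.797885·exp(-18.97280) = 4.59365e-09
  f_II = (1/(0.5·√(2π)))·exp(−(7.88−6.4)²/(2·0.5²)) = 0.797885·exp(-4.38080) = 0.0099858
  f_III = (1/(0.5·√(2π)))·exp(−(7.88−7.2)²/(2·0.5²)) = 0.797885·exp(-0.92480) = 0.31645
  f_IV = (1/(0.5·√(2π)))·exp(−(7.88−9.0)²/(2·0.5²)) = 0.797885·exp(-2.50880) = 0.0649205
Unnormalised posteriors:
  P(Z=I)·f_I = 0.05 × 4.59365e-09 = 2.29682e-10
  P(Z=II)·f_II = 0.35 × 0.0099858 = 0.00349503
  P(Z=III)·f_III = 0.11 × 0.31645 = 0.0348095
  P(Z=IV)·f_IV = 0.49 × 0.0649205 = 0.0318111
Normaliser: 2.29682e-10 + 0.00349503 + 0.0348095 + 0.0318111 = 0.0701155
P(Population III | data) ≈ 0.496

0.496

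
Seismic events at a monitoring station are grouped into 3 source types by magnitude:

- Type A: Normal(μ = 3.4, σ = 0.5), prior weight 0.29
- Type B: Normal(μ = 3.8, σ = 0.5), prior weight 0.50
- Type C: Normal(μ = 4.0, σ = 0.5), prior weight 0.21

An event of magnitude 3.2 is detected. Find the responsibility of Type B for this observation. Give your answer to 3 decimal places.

0.427

Posterior ∝ prior × likelihood, so P(k | x) ∝ P(Z=k) f_k(x); normalise over all components.
Normal densities:
  L_A = 0.73654
  L_B = 0.388372
  L_C = 0.221842
Unnormalised posteriors:
  P(Z=A)·L_A = 0.29 × 0.73654 = 0.213597
  P(Z=B)·L_B = 0.50 × 0.388372 = 0.194186
  P(Z=C)·L_C = 0.21 × 0.221842 = 0.0465868
Marginal: 0.213597 + 0.194186 + 0.0465868 = 0.454369
So the posterior for Type B is 0.194186 / 0.454369 ≈ 0.427.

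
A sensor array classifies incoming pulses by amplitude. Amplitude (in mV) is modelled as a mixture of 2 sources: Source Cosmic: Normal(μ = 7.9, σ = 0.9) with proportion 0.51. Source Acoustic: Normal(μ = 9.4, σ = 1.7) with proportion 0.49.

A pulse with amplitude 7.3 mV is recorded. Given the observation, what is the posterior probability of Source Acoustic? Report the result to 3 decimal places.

0.229

By Bayes' theorem, P(k | x) = w_k f_k(x) / Σ_j w_j f_j(x).
Component likelihoods at x = 7.3 mV:
  L_Cosmic = (1/(0.9·√(2π)))·exp(−(7.3−7.9)²/(2·0.9²)) = 0.443269·exp(-0.22222) = 0.354942
  L_Acoustic = (1/(1.7·√(2π)))·exp(−(7.3−9.4)²/(2·1.7²)) = 0.234672·exp(-0.76298) = 0.109422
Prior × likelihood for each component:
  w_Cosmic·L_Cosmic = 0.51 × 0.354942 = 0.181021
  w_Acoustic·L_Acoustic = 0.49 × 0.109422 = 0.0536168
Marginal: 0.181021 + 0.0536168 = 0.234637
So the posterior for Source Acoustic is 0.0536168 / 0.234637 ≈ 0.229.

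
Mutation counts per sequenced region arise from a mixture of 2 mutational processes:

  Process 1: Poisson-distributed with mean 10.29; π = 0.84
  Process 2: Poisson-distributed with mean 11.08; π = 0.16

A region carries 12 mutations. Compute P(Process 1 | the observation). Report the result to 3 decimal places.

The responsibility of component k is P(Z=k) f_k(x) divided by Σ_j P(Z=j) f_j(x).
Poisson probabilities:
  f_1 = e^(−10.29)·10.29^12/12! = 0.0999441
  f_2 = e^(−11.08)·11.08^12/12! = 0.110194
Unnormalised posteriors:
  P(Z=1)·f_1 = 0.84 × 0.0999441 = 0.0839531
  P(Z=2)·f_2 = 0.16 × 0.110194 = 0.017631
Marginal: 0.0839531 + 0.017631 = 0.101584
Responsibility of Process 1: 0.0839531 / 0.101584 ≈ 0.826

0.826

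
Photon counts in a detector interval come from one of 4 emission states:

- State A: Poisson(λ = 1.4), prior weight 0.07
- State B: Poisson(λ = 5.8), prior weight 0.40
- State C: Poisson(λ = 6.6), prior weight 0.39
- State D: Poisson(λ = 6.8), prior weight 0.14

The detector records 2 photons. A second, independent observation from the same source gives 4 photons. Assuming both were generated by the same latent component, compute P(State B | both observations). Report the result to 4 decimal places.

Posterior ∝ prior × likelihood, so P(k | x) ∝ P(Z=k) f_k(x); normalise over all components.
Since both observations come from the same component, the likelihood for component k is f_k(x₁)·f_k(x₂).
  L_A = [0.241665] × [0.039472] = 0.00953899
  L_B = [0.0509235] × [0.142755] = 0.0072696
  L_C = [0.0296288] × [0.107553] = 0.00318666
  L_D = [0.0257505] × [0.0992252] = 0.0025551
Unnormalised posteriors:
  P(Z=A)·L_A = 0.07 × 0.00953899 = 0.000667729
  P(Z=B)·L_B = 0.40 × 0.0072696 = 0.00290784
  P(Z=C)·L_C = 0.39 × 0.00318666 = 0.0012428
  P(Z=D)·L_D = 0.14 × 0.0025551 = 0.000357713
Normaliser: 0.000667729 + 0.00290784 + 0.0012428 + 0.000357713 = 0.00517608
P(State B | x₁, x₂) ≈ 0.5618

0.5618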